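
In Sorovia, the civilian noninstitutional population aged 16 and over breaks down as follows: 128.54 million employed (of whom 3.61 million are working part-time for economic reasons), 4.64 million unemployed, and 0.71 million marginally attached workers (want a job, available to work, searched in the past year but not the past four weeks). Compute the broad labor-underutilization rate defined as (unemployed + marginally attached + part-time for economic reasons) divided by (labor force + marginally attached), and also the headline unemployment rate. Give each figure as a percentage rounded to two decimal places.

Labor force = 128.54 + 4.64 = 133.18 million.
Numerator = 4.64 + 0.71 + 3.61 = 8.96 million.
Denominator = 133.18 + 0.71 = 133.89 million.
Broad rate = 8.96 / 133.89 = 6.69%.
Headline unemployment rate = 4.64 / 133.18 = 3.48%.

Broad underutilization rate ≈ 6.69%; headline unemployment rate ≈ 3.48%.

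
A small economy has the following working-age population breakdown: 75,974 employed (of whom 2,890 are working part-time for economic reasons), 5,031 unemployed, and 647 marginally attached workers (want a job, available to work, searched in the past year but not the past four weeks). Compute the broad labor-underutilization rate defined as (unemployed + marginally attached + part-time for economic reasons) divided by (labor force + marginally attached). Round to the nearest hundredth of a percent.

Labor force = 75,974 + 5,031 = 81,005.
Numerator = 5,031 + 647 + 2,890 = 8,568.
Denominator = 81,005 + 647 = 81,652.
Broad rate = 8,568 / 81,652 = 10.49%.

Broad underutilization rate ≈ 10.49%.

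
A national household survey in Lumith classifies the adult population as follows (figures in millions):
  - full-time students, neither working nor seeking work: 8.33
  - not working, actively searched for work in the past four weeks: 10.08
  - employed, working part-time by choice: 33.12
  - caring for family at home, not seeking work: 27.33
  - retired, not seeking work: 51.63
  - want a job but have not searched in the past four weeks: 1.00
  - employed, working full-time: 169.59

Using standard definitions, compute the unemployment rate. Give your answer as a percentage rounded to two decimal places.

Employed = 33.12 + 169.59 = 202.71 million.
Unemployed = 10.08 million.
Labor force = 202.71 + 10.08 = 212.79 million.
Unemployment rate = 10.08 / 212.79 = 4.74%.

Unemployment rate ≈ 4.74%.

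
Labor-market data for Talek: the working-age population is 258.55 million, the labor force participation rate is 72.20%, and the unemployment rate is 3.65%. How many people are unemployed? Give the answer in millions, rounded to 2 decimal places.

About 6.81 million are unemployed.

Labor force = 0.7220 × 258.55 = 186.67 million.
Unemployed = 0.0365 × 186.67 ≈ 6.81 million.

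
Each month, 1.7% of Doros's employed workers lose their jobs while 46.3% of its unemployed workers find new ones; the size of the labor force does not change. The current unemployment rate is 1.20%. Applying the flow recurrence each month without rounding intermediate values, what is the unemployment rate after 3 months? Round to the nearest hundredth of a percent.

With a fixed labor force, u_{t+1} = u_t + s·(1−u_t) − f·u_t = u_t·(1−s−f) + s.
Here 1−s−f = 0.520 and s = 0.017.
u_1 = 0.012000 × 0.520 + 0.017 = 0.023240.
u_2 = 0.023240 × 0.520 + 0.017 = 0.029085.
u_3 = 0.029085 × 0.520 + 0.017 = 0.032124.

Unemployment rate after three months ≈ 3.21%.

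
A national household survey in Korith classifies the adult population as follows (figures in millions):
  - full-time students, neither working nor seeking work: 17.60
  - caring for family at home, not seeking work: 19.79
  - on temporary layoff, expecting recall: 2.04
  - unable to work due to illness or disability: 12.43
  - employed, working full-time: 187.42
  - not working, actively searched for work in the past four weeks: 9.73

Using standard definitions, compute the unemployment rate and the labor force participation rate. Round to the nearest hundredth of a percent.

Unemployment rate ≈ 5.91%; labor force participation rate ≈ 79.99%.

Employed = 187.42 million.
Unemployed = 2.04 + 9.73 = 11.77 million (jobless and actively searching, or on temporary layoff).
Labor force = 187.42 + 11.77 = 199.19 million.
Not in labor force = 17.60 + 19.79 + 12.43 = 49.82 million (those not working and not actively searching are outside the labor force).
Civilian working-age population = 199.19 + 49.82 = 249.01 million.
Unemployment rate = 11.77 / 199.19 = 5.91%.
Labor force participation rate = 199.19 / 249.01 = 79.99%.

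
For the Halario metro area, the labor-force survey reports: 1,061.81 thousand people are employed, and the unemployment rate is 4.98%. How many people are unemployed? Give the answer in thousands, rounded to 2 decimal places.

Let U be the number unemployed. The labor force is E + U, and U/(E+U) = 0.0498.
So U = 0.0498 × 1,061.81 / (1 − 0.0498) = 52.8781 / 0.9502 ≈ 55.65 thousand.

About 55.65 thousand are unemployed.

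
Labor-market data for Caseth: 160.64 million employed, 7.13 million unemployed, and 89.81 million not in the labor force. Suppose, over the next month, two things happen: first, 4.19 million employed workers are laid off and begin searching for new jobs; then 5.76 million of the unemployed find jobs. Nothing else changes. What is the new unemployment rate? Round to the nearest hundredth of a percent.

New unemployment rate ≈ 3.31%.

Initially, labor force = 160.64 + 7.13 = 167.77 million, so u = 7.13/167.77 = 4.25%.
After the first change, employed falls and unemployed rises by 4.19; labor force unchanged → E = 156.45, U = 11.32, labor force = 167.77 million.
After the second change, unemployed falls and employed rises by 5.76; labor force unchanged → E = 162.21, U = 5.56, labor force = 167.77 million.
New unemployment rate = 5.56 / 167.77 = 3.31%.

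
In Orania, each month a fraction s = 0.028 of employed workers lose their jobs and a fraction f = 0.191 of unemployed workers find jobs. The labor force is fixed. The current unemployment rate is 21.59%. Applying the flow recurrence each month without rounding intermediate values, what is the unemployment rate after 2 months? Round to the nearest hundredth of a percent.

With a fixed labor force, u_{t+1} = u_t + s·(1−u_t) − f·u_t = u_t·(1−s−f) + s.
Here 1−s−f = 0.781 and s = 0.028.
u_1 = 0.215900 × 0.781 + 0.028 = 0.196618.
u_2 = 0.196618 × 0.781 + 0.028 = 0.181559.

Unemployment rate after two months ≈ 18.16%.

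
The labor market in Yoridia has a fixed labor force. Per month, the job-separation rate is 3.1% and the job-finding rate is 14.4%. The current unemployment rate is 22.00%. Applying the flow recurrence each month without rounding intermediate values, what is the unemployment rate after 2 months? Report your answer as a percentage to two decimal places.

With a fixed labor force, u_{t+1} = u_t + s·(1−u_t) − f·u_t = u_t·(1−s−f) + s.
Here 1−s−f = 0.825 and s = 0.031.
u_1 = 0.220000 × 0.825 + 0.031 = 0.212500.
u_2 = 0.212500 × 0.825 + 0.031 = 0.206312.

Unemployment rate after two months ≈ 20.63%.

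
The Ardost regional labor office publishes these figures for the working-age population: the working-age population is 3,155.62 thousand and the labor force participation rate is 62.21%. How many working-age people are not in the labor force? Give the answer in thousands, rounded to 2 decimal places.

Share not in the labor force = 1 − 0.6221 = 0.3779.
Not in labor force = 0.3779 × 3,155.62 ≈ 1,192.51 thousand.

About 1,192.51 thousand are not in the labor force.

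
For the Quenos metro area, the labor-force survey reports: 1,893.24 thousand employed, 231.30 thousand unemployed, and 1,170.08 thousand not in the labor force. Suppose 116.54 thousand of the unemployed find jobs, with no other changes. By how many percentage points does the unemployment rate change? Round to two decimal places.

Initially, labor force = 1,893.24 + 231.30 = 2,124.54 thousand, so u = 231.30/2,124.54 = 10.89%.
After the change, unemployed falls and employed rises by 116.54; labor force unchanged → E = 2,009.78, U = 114.76, labor force = 2,124.54 thousand.
New unemployment rate = 114.76 / 2,124.54 = 5.40%.
Change = 5.40% − 10.89% = −5.49 percentage points.

The unemployment rate changes by −5.49 percentage points.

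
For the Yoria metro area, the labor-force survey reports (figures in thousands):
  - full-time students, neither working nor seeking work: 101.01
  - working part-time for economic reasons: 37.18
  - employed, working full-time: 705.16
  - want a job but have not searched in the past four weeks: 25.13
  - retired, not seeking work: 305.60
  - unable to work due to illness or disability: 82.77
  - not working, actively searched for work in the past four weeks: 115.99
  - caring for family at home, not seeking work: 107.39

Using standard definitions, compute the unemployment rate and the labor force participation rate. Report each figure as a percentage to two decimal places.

Employed = 37.18 + 705.16 = 742.34 thousand (anyone who worked, including part-time for economic reasons, counts as employed).
Unemployed = 115.99 thousand.
Labor force = 742.34 + 115.99 = 858.33 thousand.
Not in labor force = 101.01 + 25.13 + 305.60 + 82.77 + 107.39 = 621.90 thousand (those not working and not actively searching are outside the labor force — including those who want a job but have given up searching).
Civilian working-age population = 858.33 + 621.90 = 1,480.23 thousand.
Unemployment rate = 115.99 / 858.33 = 13.51%.
Labor force participation rate = 858.33 / 1,480.23 = 57.99%.

Unemployment rate ≈ 13.51%; labor force participation rate ≈ 57.99%.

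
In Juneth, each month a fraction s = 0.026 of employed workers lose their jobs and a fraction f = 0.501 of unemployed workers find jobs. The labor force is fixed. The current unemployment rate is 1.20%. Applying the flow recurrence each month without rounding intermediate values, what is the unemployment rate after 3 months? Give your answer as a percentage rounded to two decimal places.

Unemployment rate after three months ≈ 4.54%.

With a fixed labor force, u_{t+1} = u_t + s·(1−u_t) − f·u_t = u_t·(1−s−f) + s.
Here 1−s−f = 0.473 and s = 0.026.
u_1 = 0.012000 × 0.473 + 0.026 = 0.031676.
u_2 = 0.031676 × 0.473 + 0.026 = 0.040983.
u_3 = 0.040983 × 0.473 + 0.026 = 0.045385.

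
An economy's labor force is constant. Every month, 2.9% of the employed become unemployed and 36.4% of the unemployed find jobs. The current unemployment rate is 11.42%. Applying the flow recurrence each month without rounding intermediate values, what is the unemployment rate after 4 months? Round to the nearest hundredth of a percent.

Unemployment rate after four months ≈ 7.93%.

With a fixed labor force, u_{t+1} = u_t + s·(1−u_t) − f·u_t = u_t·(1−s−f) + s.
Here 1−s−f = 0.607 and s = 0.029.
u_1 = 0.114200 × 0.607 + 0.029 = 0.098319.
u_2 = 0.098319 × 0.607 + 0.029 = 0.088680.
u_3 = 0.088680 × 0.607 + 0.029 = 0.082829.
u_4 = 0.082829 × 0.607 + 0.029 = 0.079277.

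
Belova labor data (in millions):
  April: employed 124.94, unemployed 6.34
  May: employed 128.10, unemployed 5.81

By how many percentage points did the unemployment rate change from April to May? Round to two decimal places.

April: labor force = 124.94 + 6.34 = 131.28; u = 6.34/131.28 = 4.83%.
May: labor force = 128.10 + 5.81 = 133.91; u = 5.81/133.91 = 4.34%.
Change = 4.34% − 4.83% = −0.49 pp.

The unemployment rate changed by −0.49 percentage points.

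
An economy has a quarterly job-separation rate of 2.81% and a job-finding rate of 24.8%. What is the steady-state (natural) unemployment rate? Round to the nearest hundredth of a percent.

Steady-state unemployment rate ≈ 10.18%.

At steady state the flows balance: s·E = f·U, so U/(E+U) = s/(s+f).
u* = 2.81 / (2.81 + 24.8) = 2.81 / 27.61 = 10.18%.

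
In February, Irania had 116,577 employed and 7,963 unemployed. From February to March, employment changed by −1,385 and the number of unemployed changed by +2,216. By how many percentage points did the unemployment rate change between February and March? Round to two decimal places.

February: labor force = 116,577 + 7,963 = 124,540; u = 7,963/124,540 = 6.39%.
March: labor force = 115,192 + 10,179 = 125,371; u = 10,179/125,371 = 8.12%.
Change = 8.12% − 6.39% = +1.73 pp.

The unemployment rate changed by +1.73 percentage points.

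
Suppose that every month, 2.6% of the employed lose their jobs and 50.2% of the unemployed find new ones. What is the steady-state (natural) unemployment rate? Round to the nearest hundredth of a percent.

At steady state the flows balance: s·E = f·U, so U/(E+U) = s/(s+f).
u* = 2.6 / (2.6 + 50.2) = 2.6 / 52.80 = 4.92%.

Steady-state unemployment rate ≈ 4.92%.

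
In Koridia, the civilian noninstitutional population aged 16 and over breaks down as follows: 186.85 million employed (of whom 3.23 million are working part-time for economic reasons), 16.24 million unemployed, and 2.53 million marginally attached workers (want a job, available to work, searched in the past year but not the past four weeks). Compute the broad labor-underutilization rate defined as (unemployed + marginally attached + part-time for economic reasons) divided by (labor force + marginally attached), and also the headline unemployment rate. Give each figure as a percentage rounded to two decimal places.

Broad underutilization rate ≈ 10.70%; headline unemployment rate ≈ 8.00%.

Labor force = 186.85 + 16.24 = 203.09 million.
Numerator = 16.24 + 2.53 + 3.23 = 22.00 million.
Denominator = 203.09 + 2.53 = 205.62 million.
Broad rate = 22.00 / 205.62 = 10.70%.
Headline unemployment rate = 16.24 / 203.09 = 8.00%.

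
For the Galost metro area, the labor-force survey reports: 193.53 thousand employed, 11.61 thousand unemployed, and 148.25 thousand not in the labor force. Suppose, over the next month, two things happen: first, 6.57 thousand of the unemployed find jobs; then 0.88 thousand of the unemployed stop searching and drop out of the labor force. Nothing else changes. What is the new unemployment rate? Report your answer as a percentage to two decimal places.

New unemployment rate ≈ 2.04%.

Initially, labor force = 193.53 + 11.61 = 205.14 thousand, so u = 11.61/205.14 = 5.66%.
After the first change, unemployed falls and employed rises by 6.57; labor force unchanged → E = 200.10, U = 5.04, labor force = 205.14 thousand.
After the second change, unemployed and labor force both fall by 0.88 → E = 200.10, U = 4.16, labor force = 204.26 thousand.
New unemployment rate = 4.16 / 204.26 = 2.04%.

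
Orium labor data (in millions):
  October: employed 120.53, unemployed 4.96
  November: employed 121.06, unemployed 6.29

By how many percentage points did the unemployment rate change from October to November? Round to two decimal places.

October: labor force = 120.53 + 4.96 = 125.49; u = 4.96/125.49 = 3.95%.
November: labor force = 121.06 + 6.29 = 127.35; u = 6.29/127.35 = 4.94%.
Change = 4.94% − 3.95% = +0.99 pp.

The unemployment rate changed by +0.99 percentage points.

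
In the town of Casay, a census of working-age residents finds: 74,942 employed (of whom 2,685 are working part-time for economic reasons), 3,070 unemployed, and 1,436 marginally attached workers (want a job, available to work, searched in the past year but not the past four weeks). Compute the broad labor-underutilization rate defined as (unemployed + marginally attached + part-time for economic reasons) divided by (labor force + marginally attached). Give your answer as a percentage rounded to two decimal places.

Broad underutilization rate ≈ 9.05%.

Labor force = 74,942 + 3,070 = 78,012.
Numerator = 3,070 + 1,436 + 2,685 = 7,191.
Denominator = 78,012 + 1,436 = 79,448.
Broad rate = 7,191 / 79,448 = 9.05%.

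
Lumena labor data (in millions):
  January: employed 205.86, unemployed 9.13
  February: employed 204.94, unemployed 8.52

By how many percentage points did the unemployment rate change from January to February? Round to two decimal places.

The unemployment rate changed by −0.26 percentage points.

January: labor force = 205.86 + 9.13 = 214.99; u = 9.13/214.99 = 4.25%.
February: labor force = 204.94 + 8.52 = 213.46; u = 8.52/213.46 = 3.99%.
Change = 3.99% − 4.25% = −0.26 pp.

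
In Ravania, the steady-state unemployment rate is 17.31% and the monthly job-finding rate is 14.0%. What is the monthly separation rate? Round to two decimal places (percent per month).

Separation rate ≈ 2.93% per month.

From u* = s/(s+f): s = u·f/(1−u).
s = 0.1731 × 14.0 / (1 − 0.1731) = 2.4234 / 0.8269 ≈ 2.93% per month.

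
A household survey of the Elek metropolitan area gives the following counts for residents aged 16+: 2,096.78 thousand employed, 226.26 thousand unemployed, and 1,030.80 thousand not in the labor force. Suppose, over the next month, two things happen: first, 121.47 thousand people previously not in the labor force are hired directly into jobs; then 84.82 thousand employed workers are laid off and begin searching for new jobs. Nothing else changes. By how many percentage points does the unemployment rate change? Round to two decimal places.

Initially, labor force = 2,096.78 + 226.26 = 2,323.04 thousand, so u = 226.26/2,323.04 = 9.74%.
After the first change, employed and labor force both rise by 121.47; unemployed unchanged → E = 2,218.25, U = 226.26, labor force = 2,444.51 thousand.
After the second change, employed falls and unemployed rises by 84.82; labor force unchanged → E = 2,133.43, U = 311.08, labor force = 2,444.51 thousand.
New unemployment rate = 311.08 / 2,444.51 = 12.73%.
Change = 12.73% − 9.74% = +2.99 percentage points.

The unemployment rate changes by +2.99 percentage points.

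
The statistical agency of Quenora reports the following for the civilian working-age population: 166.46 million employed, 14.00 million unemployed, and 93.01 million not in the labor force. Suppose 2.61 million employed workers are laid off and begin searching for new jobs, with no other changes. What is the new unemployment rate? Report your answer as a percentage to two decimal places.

New unemployment rate ≈ 9.20%.

Initially, labor force = 166.46 + 14.00 = 180.46 million, so u = 14.00/180.46 = 7.76%.
After the change, employed falls and unemployed rises by 2.61; labor force unchanged → E = 163.85, U = 16.61, labor force = 180.46 million.
New unemployment rate = 16.61 / 180.46 = 9.20%.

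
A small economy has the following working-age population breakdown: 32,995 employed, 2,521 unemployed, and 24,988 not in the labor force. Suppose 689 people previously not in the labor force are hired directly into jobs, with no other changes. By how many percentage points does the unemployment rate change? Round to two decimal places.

The unemployment rate changes by −0.14 percentage points.

Initially, labor force = 32,995 + 2,521 = 35,516, so u = 2,521/35,516 = 7.10%.
After the change, employed and labor force both rise by 689; unemployed unchanged → E = 33,684, U = 2,521, labor force = 36,205.
New unemployment rate = 2,521 / 36,205 = 6.96%.
Change = 6.96% − 7.10% = −0.14 percentage points.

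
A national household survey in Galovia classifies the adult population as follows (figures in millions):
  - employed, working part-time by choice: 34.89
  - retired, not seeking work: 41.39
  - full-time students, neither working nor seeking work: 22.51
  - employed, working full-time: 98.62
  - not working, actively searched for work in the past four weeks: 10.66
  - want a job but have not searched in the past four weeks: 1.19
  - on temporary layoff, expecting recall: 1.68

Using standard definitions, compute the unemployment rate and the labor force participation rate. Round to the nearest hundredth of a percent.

Unemployment rate ≈ 8.46%; labor force participation rate ≈ 69.14%.

Employed = 34.89 + 98.62 = 133.51 million.
Unemployed = 10.66 + 1.68 = 12.34 million (jobless and actively searching, or on temporary layoff).
Labor force = 133.51 + 12.34 = 145.85 million.
Not in labor force = 41.39 + 22.51 + 1.19 = 65.09 million (those not working and not actively searching are outside the labor force — including those who want a job but have given up searching).
Civilian working-age population = 145.85 + 65.09 = 210.94 million.
Unemployment rate = 12.34 / 145.85 = 8.46%.
Labor force participation rate = 145.85 / 210.94 = 69.14%.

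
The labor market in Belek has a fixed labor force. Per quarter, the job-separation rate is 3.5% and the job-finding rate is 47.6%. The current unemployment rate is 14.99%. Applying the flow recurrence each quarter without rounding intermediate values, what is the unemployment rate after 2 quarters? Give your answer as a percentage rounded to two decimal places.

Unemployment rate after two quarters ≈ 8.80%.

With a fixed labor force, u_{t+1} = u_t + s·(1−u_t) − f·u_t = u_t·(1−s−f) + s.
Here 1−s−f = 0.489 and s = 0.035.
u_1 = 0.149900 × 0.489 + 0.035 = 0.108301.
u_2 = 0.108301 × 0.489 + 0.035 = 0.087959.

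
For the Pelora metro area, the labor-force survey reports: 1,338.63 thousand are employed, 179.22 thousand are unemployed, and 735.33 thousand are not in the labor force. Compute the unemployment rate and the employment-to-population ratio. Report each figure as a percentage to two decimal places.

Unemployment rate ≈ 11.81%; employment-population ratio ≈ 59.41%.

Labor force = employed + unemployed = 1,338.63 + 179.22 = 1,517.85 thousand.
Working-age population = 1,517.85 + 735.33 = 2,253.18 thousand.
Unemployment rate = 179.22 / 1,517.85 = 11.81%.
Employment-population ratio = 1,338.63 / 2,253.18 = 59.41%.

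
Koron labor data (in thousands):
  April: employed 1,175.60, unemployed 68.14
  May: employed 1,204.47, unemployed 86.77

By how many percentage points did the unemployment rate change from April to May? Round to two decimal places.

The unemployment rate changed by +1.24 percentage points.

April: labor force = 1,175.60 + 68.14 = 1,243.74; u = 68.14/1,243.74 = 5.48%.
May: labor force = 1,204.47 + 86.77 = 1,291.24; u = 86.77/1,291.24 = 6.72%.
Change = 6.72% − 5.48% = +1.24 pp.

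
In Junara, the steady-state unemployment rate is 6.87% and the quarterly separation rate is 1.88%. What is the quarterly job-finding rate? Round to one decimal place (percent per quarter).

Job-finding rate ≈ 25.5% per quarter.

From u* = s/(s+f): f = s·(1−u)/u.
f = 1.88 × (1 − 0.0687) / 0.0687 = 1.7508 / 0.0687 ≈ 25.5% per quarter.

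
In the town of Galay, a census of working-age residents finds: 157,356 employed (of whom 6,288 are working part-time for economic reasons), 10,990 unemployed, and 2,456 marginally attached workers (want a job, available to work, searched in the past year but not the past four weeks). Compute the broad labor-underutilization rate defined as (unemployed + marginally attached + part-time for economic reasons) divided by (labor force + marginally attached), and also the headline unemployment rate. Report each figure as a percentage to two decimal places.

Labor force = 157,356 + 10,990 = 168,346.
Numerator = 10,990 + 2,456 + 6,288 = 19,734.
Denominator = 168,346 + 2,456 = 170,802.
Broad rate = 19,734 / 170,802 = 11.55%.
Headline unemployment rate = 10,990 / 168,346 = 6.53%.

Broad underutilization rate ≈ 11.55%; headline unemployment rate ≈ 6.53%.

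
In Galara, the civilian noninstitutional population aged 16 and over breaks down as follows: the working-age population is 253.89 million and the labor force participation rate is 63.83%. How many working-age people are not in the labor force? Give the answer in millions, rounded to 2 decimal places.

About 91.83 million are not in the labor force.

Share not in the labor force = 1 − 0.6383 = 0.3617.
Not in labor force = 0.3617 × 253.89 ≈ 91.83 million.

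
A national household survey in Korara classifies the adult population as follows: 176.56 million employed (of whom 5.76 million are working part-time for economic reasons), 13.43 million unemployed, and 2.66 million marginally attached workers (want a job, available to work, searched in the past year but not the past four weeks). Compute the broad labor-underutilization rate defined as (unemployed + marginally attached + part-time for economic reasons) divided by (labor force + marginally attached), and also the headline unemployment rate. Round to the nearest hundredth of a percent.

Labor force = 176.56 + 13.43 = 189.99 million.
Numerator = 13.43 + 2.66 + 5.76 = 21.85 million.
Denominator = 189.99 + 2.66 = 192.65 million.
Broad rate = 21.85 / 192.65 = 11.34%.
Headline unemployment rate = 13.43 / 189.99 = 7.07%.

Broad underutilization rate ≈ 11.34%; headline unemployment rate ≈ 7.07%.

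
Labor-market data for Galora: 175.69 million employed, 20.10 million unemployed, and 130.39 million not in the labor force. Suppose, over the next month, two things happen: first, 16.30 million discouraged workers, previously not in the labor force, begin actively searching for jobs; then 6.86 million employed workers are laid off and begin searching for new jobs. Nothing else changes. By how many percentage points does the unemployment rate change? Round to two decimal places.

The unemployment rate changes by +10.13 percentage points.

Initially, labor force = 175.69 + 20.10 = 195.79 million, so u = 20.10/195.79 = 10.27%.
After the first change, unemployed and labor force both rise by 16.30 → E = 175.69, U = 36.40, labor force = 212.09 million.
After the second change, employed falls and unemployed rises by 6.86; labor force unchanged → E = 168.83, U = 43.26, labor force = 212.09 million.
New unemployment rate = 43.26 / 212.09 = 20.40%.
Change = 20.40% − 10.27% = +10.13 percentage points.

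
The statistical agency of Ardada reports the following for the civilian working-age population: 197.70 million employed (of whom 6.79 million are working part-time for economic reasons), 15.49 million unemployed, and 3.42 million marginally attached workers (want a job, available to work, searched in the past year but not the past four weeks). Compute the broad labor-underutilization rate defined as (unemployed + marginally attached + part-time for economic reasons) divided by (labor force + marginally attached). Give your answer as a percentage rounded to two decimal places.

Labor force = 197.70 + 15.49 = 213.19 million.
Numerator = 15.49 + 3.42 + 6.79 = 25.70 million.
Denominator = 213.19 + 3.42 = 216.61 million.
Broad rate = 25.70 / 216.61 = 11.86%.

Broad underutilization rate ≈ 11.86%.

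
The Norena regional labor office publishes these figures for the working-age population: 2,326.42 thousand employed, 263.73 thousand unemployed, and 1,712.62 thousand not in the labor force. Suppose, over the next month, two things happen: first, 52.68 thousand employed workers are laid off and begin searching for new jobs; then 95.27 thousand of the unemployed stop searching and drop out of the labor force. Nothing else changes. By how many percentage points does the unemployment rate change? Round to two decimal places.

Initially, labor force = 2,326.42 + 263.73 = 2,590.15 thousand, so u = 263.73/2,590.15 = 10.18%.
After the first change, employed falls and unemployed rises by 52.68; labor force unchanged → E = 2,273.74, U = 316.41, labor force = 2,590.15 thousand.
After the second change, unemployed and labor force both fall by 95.27 → E = 2,273.74, U = 221.14, labor force = 2,494.88 thousand.
New unemployment rate = 221.14 / 2,494.88 = 8.86%.
Change = 8.86% − 10.18% = −1.32 percentage points.

The unemployment rate changes by −1.32 percentage points.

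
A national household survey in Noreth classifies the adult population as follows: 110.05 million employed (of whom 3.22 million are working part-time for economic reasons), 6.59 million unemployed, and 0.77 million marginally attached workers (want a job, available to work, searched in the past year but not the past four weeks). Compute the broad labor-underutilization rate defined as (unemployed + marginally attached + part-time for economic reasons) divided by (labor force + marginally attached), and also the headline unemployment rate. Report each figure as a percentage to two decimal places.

Broad underutilization rate ≈ 9.01%; headline unemployment rate ≈ 5.65%.

Labor force = 110.05 + 6.59 = 116.64 million.
Numerator = 6.59 + 0.77 + 3.22 = 10.58 million.
Denominator = 116.64 + 0.77 = 117.41 million.
Broad rate = 10.58 / 117.41 = 9.01%.
Headline unemployment rate = 6.59 / 116.64 = 5.65%.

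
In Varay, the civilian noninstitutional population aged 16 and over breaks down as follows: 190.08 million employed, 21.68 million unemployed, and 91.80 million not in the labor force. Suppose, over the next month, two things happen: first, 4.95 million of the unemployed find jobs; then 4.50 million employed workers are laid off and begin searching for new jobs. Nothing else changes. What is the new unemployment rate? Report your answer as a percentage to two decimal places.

New unemployment rate ≈ 10.03%.

Initially, labor force = 190.08 + 21.68 = 211.76 million, so u = 21.68/211.76 = 10.24%.
After the first change, unemployed falls and employed rises by 4.95; labor force unchanged → E = 195.03, U = 16.73, labor force = 211.76 million.
After the second change, employed falls and unemployed rises by 4.50; labor force unchanged → E = 190.53, U = 21.23, labor force = 211.76 million.
New unemployment rate = 21.23 / 211.76 = 10.03%.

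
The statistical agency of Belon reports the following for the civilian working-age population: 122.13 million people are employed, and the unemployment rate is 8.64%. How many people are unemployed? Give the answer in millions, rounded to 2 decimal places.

About 11.55 million are unemployed.

Let U be the number unemployed. The labor force is E + U, and U/(E+U) = 0.0864.
So U = 0.0864 × 122.13 / (1 − 0.0864) = 10.5520 / 0.9136 ≈ 11.55 million.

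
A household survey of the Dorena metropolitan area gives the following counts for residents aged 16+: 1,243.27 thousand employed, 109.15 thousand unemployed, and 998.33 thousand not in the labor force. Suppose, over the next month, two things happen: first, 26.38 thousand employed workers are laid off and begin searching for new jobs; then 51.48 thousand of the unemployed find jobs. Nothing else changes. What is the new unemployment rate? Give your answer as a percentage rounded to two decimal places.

New unemployment rate ≈ 6.21%.

Initially, labor force = 1,243.27 + 109.15 = 1,352.42 thousand, so u = 109.15/1,352.42 = 8.07%.
After the first change, employed falls and unemployed rises by 26.38; labor force unchanged → E = 1,216.89, U = 135.53, labor force = 1,352.42 thousand.
After the second change, unemployed falls and employed rises by 51.48; labor force unchanged → E = 1,268.37, U = 84.05, labor force = 1,352.42 thousand.
New unemployment rate = 84.05 / 1,352.42 = 6.21%.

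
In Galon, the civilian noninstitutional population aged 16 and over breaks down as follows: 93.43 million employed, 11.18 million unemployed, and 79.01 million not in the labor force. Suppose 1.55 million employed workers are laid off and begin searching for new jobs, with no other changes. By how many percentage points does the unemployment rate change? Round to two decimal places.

The unemployment rate changes by +1.48 percentage points.

Initially, labor force = 93.43 + 11.18 = 104.61 million, so u = 11.18/104.61 = 10.69%.
After the change, employed falls and unemployed rises by 1.55; labor force unchanged → E = 91.88, U = 12.73, labor force = 104.61 million.
New unemployment rate = 12.73 / 104.61 = 12.17%.
Change = 12.17% − 10.69% = +1.48 percentage points.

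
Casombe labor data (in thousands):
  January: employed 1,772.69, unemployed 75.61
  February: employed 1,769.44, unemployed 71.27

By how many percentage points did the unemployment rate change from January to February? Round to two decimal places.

The unemployment rate changed by −0.22 percentage points.

January: labor force = 1,772.69 + 75.61 = 1,848.30; u = 75.61/1,848.30 = 4.09%.
February: labor force = 1,769.44 + 71.27 = 1,840.71; u = 71.27/1,840.71 = 3.87%.
Change = 3.87% − 4.09% = −0.22 pp.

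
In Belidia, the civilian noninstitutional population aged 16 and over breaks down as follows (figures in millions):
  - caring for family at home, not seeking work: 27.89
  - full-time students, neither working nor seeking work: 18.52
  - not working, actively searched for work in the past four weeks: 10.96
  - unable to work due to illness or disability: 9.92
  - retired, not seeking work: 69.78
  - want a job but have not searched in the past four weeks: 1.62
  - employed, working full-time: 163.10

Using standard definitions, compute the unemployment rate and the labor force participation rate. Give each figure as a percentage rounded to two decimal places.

Unemployment rate ≈ 6.30%; labor force participation rate ≈ 57.68%.

Employed = 163.10 million.
Unemployed = 10.96 million.
Labor force = 163.10 + 10.96 = 174.06 million.
Not in labor force = 27.89 + 18.52 + 9.92 + 69.78 + 1.62 = 127.73 million (those not working and not actively searching are outside the labor force — including those who want a job but have given up searching).
Civilian working-age population = 174.06 + 127.73 = 301.79 million.
Unemployment rate = 10.96 / 174.06 = 6.30%.
Labor force participation rate = 174.06 / 301.79 = 57.68%.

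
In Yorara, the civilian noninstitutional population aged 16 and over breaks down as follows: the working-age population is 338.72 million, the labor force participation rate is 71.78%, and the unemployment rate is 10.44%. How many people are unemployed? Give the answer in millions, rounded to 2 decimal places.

About 25.38 million are unemployed.

Labor force = 0.7178 × 338.72 = 243.13 million.
Unemployed = 0.1044 × 243.13 ≈ 25.38 million.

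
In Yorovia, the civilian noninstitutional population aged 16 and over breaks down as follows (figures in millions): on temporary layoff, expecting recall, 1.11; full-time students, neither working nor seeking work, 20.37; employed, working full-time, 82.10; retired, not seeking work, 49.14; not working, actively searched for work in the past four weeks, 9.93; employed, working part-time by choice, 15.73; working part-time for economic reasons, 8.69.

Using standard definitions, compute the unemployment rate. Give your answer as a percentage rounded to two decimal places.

Employed = 82.10 + 15.73 + 8.69 = 106.52 million (anyone who worked, including part-time for economic reasons, counts as employed).
Unemployed = 1.11 + 9.93 = 11.04 million (jobless and actively searching, or on temporary layoff).
Labor force = 106.52 + 11.04 = 117.56 million.
Unemployment rate = 11.04 / 117.56 = 9.39%.

Unemployment rate ≈ 9.39%.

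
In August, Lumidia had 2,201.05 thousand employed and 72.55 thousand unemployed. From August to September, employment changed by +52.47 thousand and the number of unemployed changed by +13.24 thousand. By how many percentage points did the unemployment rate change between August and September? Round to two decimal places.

August: labor force = 2,201.05 + 72.55 = 2,273.60; u = 72.55/2,273.60 = 3.19%.
September: labor force = 2,253.52 + 85.79 = 2,339.31; u = 85.79/2,339.31 = 3.67%.
Change = 3.67% − 3.19% = +0.48 pp.

The unemployment rate changed by +0.48 percentage points.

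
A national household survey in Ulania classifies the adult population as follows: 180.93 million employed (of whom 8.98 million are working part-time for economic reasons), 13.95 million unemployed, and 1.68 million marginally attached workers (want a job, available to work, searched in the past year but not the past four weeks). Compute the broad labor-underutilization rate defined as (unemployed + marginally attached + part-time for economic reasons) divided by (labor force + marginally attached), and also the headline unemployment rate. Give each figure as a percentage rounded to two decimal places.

Labor force = 180.93 + 13.95 = 194.88 million.
Numerator = 13.95 + 1.68 + 8.98 = 24.61 million.
Denominator = 194.88 + 1.68 = 196.56 million.
Broad rate = 24.61 / 196.56 = 12.52%.
Headline unemployment rate = 13.95 / 194.88 = 7.16%.

Broad underutilization rate ≈ 12.52%; headline unemployment rate ≈ 7.16%.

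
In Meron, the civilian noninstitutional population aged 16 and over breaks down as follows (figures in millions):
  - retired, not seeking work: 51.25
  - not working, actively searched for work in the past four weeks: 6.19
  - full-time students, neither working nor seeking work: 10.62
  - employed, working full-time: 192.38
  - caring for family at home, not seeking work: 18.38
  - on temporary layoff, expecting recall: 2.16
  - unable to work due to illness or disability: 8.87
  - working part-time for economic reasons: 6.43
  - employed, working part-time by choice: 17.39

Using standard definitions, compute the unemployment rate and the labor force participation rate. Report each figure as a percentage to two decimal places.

Employed = 192.38 + 6.43 + 17.39 = 216.20 million (anyone who worked, including part-time for economic reasons, counts as employed).
Unemployed = 6.19 + 2.16 = 8.35 million (jobless and actively searching, or on temporary layoff).
Labor force = 216.20 + 8.35 = 224.55 million.
Not in labor force = 51.25 + 10.62 + 18.38 + 8.87 = 89.12 million (those not working and not actively searching are outside the labor force).
Civilian working-age population = 224.55 + 89.12 = 313.67 million.
Unemployment rate = 8.35 / 224.55 = 3.72%.
Labor force participation rate = 224.55 / 313.67 = 71.59%.

Unemployment rate ≈ 3.72%; labor force participation rate ≈ 71.59%.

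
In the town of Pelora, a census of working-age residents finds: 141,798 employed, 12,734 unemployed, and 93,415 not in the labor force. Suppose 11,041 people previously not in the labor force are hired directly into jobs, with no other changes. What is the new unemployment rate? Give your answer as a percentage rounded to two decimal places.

Initially, labor force = 141,798 + 12,734 = 154,532, so u = 12,734/154,532 = 8.24%.
After the change, employed and labor force both rise by 11,041; unemployed unchanged → E = 152,839, U = 12,734, labor force = 165,573.
New unemployment rate = 12,734 / 165,573 = 7.69%.

New unemployment rate ≈ 7.69%.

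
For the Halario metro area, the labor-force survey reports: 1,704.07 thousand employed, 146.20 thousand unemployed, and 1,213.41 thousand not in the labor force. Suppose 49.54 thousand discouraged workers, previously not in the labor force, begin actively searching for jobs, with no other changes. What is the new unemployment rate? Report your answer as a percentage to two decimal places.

New unemployment rate ≈ 10.30%.

Initially, labor force = 1,704.07 + 146.20 = 1,850.27 thousand, so u = 146.20/1,850.27 = 7.90%.
After the change, unemployed and labor force both rise by 49.54 → E = 1,704.07, U = 195.74, labor force = 1,899.81 thousand.
New unemployment rate = 195.74 / 1,899.81 = 10.30%.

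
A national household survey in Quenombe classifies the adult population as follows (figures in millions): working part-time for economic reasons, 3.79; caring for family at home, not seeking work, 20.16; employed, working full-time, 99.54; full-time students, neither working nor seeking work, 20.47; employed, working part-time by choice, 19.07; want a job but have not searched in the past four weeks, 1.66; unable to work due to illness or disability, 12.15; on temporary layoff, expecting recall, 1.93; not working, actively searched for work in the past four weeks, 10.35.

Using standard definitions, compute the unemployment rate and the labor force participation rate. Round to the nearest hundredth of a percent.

Unemployment rate ≈ 9.12%; labor force participation rate ≈ 71.21%.

Employed = 3.79 + 99.54 + 19.07 = 122.40 million (anyone who worked, including part-time for economic reasons, counts as employed).
Unemployed = 1.93 + 10.35 = 12.28 million (jobless and actively searching, or on temporary layoff).
Labor force = 122.40 + 12.28 = 134.68 million.
Not in labor force = 20.16 + 20.47 + 1.66 + 12.15 = 54.44 million (those not working and not actively searching are outside the labor force — including those who want a job but have given up searching).
Civilian working-age population = 134.68 + 54.44 = 189.12 million.
Unemployment rate = 12.28 / 134.68 = 9.12%.
Labor force participation rate = 134.68 / 189.12 = 71.21%.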